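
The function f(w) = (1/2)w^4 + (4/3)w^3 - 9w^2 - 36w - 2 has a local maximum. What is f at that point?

f'(w) = 2w^3 + 4w^2 - 18w - 36. Setting f'(w) = 0 gives w ∈ {-3, -2, 3}.
Second-derivative test with f''(w) = 6w^2 + 8w - 18: f''(-3) = 12 > 0 ⇒ local minimum; f''(-2) = -10 < 0 ⇒ local maximum; f''(3) = 60 > 0 ⇒ local minimum.
Thus f has its local maximum at w = -2, with value 94/3.

94/3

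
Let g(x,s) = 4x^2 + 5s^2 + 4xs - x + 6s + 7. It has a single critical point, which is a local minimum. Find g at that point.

∂g/∂x = 8x + 4s - 1 = 0 and ∂g/∂s = 4x + 10s + 6 = 0, so (x, s) = (17/32, -13/16).
The Hessian has g_{xx} = 8, g_{ss} = 10, g_{xs} = 4, giving D = 64 > 0 with g_{xx} > 0, so the point is a local minimum.
g(17/32, -13/16) = 275/64.

275/64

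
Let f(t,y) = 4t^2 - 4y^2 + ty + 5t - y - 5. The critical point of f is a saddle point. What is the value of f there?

∂f/∂t = 8t + y + 5 = 0 and ∂f/∂y = t - 8y - 1 = 0, so (t, y) = (-3/5, -1/5).
The Hessian has f_{tt} = 8, f_{yy} = -8, f_{ty} = 1, giving D = -65 < 0, so the point is a saddle point.
f(-3/5, -1/5) = -32/5.

-32/5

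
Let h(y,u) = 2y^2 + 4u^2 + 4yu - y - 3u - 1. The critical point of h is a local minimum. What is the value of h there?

∂h/∂y = 4y + 4u - 1 = 0 and ∂h/∂u = 4y + 8u - 3 = 0, so (y, u) = (-1/4, 1/2).
The Hessian has h_{yy} = 4, h_{uu} = 8, h_{yu} = 4, giving D = 16 > 0 with h_{yy} > 0, so the point is a local minimum.
h(-1/4, 1/2) = -13/8.

-13/8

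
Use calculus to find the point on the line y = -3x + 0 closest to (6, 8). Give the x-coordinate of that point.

Minimize D(x)^2 = (x - 6)^2 + (-3x - 8)^2.
d/dx[D^2] = 2(x - 6) + 2·(-3)·(-3x - 8) = 0 ⇒ x = -9/5.
Then y = 27/5 and the distance is √(338/5) ≈ 8.2219.

-9/5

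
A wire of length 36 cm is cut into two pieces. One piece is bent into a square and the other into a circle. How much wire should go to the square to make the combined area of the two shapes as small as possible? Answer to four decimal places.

Let x be the length used for the square. Square side x/4; circle radius (36−x)/(2π).
A(x) = (x/4)² + π·((36−x)/(2π))² = x²/16 + (36−x)²/(4π) for 0 ≤ x ≤ 36. A'(x) = x/8 − (36−x)/(2π) = 0 gives x = 4·36/(π+4) ≈ 20.1636.
A'' = 1/8 + 1/(2π) > 0, so this gives the minimum combined area; x ≈ 20.1636 cm to the square.

20.1636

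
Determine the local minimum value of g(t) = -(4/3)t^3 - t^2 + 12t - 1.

-55/3

Critical points: g'(t) = -4t^2 - 2t + 12 vanishes at t = -2, 3/2.
g''(t) = -8t - 2. g''(-2) = 14 > 0 ⇒ local minimum; g''(3/2) = -14 < 0 ⇒ local maximum.
The local minimum is g(-2) = -55/3.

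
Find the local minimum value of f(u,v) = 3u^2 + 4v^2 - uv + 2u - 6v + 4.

∂f/∂u = 6u - v + 2 = 0 and ∂f/∂v = -u + 8v - 6 = 0, so (u, v) = (-10/47, 34/47).
The Hessian has f_{uu} = 6, f_{vv} = 8, f_{uv} = -1, giving D = 47 > 0 with f_{uu} > 0, so the point is a local minimum.
f(-10/47, 34/47) = 76/47.

76/47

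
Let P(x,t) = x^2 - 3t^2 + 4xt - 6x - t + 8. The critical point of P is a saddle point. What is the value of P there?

93/28

∂P/∂x = 2x + 4t - 6 = 0 and ∂P/∂t = 4x - 6t - 1 = 0, so (x, t) = (10/7, 11/14).
The Hessian has P_{xx} = 2, P_{tt} = -6, P_{xt} = 4, giving D = -28 < 0, so the point is a saddle point.
P(10/7, 11/14) = 93/28.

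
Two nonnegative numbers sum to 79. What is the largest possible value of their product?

6241/4

With x + y = 79, the product is P(x) = x(79 − x).
P'(x) = 79 − 2x = 0 gives x = 79/2; P'' = −2 < 0, so this is the maximum.
P = 79/2·79/2 = 6241/4.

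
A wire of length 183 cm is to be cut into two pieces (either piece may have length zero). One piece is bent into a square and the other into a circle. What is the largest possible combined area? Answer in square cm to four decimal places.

Let x be the length used for the square. Square side x/4; circle radius (183−x)/(2π).
A(x) = (x/4)² + π·((183−x)/(2π))² = x²/16 + (183−x)²/(4π) for 0 ≤ x ≤ 183. A'(x) = x/8 − (183−x)/(2π) = 0 gives x = 4·183/(π+4) ≈ 102.4981.
A'' > 0, so the interior critical point is a minimum; the maximum is at an endpoint. A(0) = 2664.9699 and A(183) = 2093.0625, so the largest area is 2664.9699.

2664.9699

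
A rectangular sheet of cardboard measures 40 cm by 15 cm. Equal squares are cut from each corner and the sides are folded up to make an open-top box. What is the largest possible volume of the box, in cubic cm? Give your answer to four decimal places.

925.9259

With cut size x, the volume is V(x) = x(40 − 2x)(15 − 2x) for 0 < x < 7.5.
V'(x) = 12x^2 − 220x + 600. Setting V'(x) = 0 gives x ≈ 3.3333 (the root in (0, 7.5)).
V''(x) = 24x − 220 is negative there, so this is the maximum; V ≈ 925.9259.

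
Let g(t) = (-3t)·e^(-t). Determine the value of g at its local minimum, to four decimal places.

By the product rule, g'(t) = (3t - 3)·e^(-t). Since e^(-t) > 0, the only critical point is t = 1.
g''(1) has the same sign as 3 > 0, so this is a local minimum.
g(1) = (-3)·e^(-1) ≈ -1.1036.

-1.1036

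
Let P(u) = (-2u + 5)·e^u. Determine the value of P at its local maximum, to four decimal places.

8.9634

Differentiating with the product rule gives P'(u) = (-2u + 3)·e^u. Since e^u > 0, the only critical point is u = 3/2.
P''(3/2) has the same sign as -2 < 0, so this is a local maximum.
P(3/2) = (2)·e^(3/2) ≈ 8.9634.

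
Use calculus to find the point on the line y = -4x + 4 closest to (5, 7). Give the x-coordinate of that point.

Minimize D(x)^2 = (x - 5)^2 + (-4x - 3)^2.
d/dx[D^2] = 2(x - 5) + 2·(-4)·(-4x - 3) = 0 ⇒ x = -7/17.
Then y = 96/17 and the distance is √(529/17) ≈ 5.5783.

-7/17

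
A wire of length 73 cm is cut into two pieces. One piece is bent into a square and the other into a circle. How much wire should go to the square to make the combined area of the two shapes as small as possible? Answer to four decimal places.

Let x be the length used for the square. Square side x/4; circle radius (73−x)/(2π).
A(x) = (x/4)² + π·((73−x)/(2π))² = x²/16 + (73−x)²/(4π) for 0 ≤ x ≤ 73. A'(x) = x/8 − (73−x)/(2π) = 0 gives x = 4·73/(π+4) ≈ 40.8872.
A'' = 1/8 + 1/(2π) > 0, so this gives the minimum combined area; x ≈ 40.8872 cm to the square.

40.8872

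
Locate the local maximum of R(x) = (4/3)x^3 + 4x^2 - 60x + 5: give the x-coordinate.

-5

Critical points: R'(x) = 4x^2 + 8x - 60 vanishes at x = -5, 3.
R''(x) = 8x + 8. R''(-5) = -32 < 0 ⇒ local maximum; R''(3) = 32 > 0 ⇒ local minimum.
So the local maximum value is R(-5) = 715/3.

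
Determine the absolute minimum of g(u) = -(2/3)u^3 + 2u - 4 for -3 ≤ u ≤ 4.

Differentiating, g'(u) = -2u^2 + 2; which vanishes at u = -1 and u = 1.
Evaluating at the critical points and endpoints: g(-3) = 8; g(-1) = -16/3; g(1) = -8/3; g(4) = -116/3.
Hence the absolute minimum is -116/3 at u = 4.

-116/3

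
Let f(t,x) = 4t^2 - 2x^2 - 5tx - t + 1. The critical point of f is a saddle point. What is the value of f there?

∂f/∂t = 8t - 5x - 1 = 0 and ∂f/∂x = -5t - 4x = 0, so (t, x) = (4/57, -5/57).
The Hessian has f_{tt} = 8, f_{xx} = -4, f_{tx} = -5, giving D = -57 < 0, so the point is a saddle point.
f(4/57, -5/57) = 55/57.

55/57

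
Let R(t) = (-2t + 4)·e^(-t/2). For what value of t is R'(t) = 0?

Differentiating with the product rule gives R'(t) = (t - 4)·e^(-t/2). Since e^(-t/2) > 0, the only critical point is t = 4.
R''(4) has the same sign as 1 > 0, so this is a local minimum.
R(4) = (-4)·e^(-2) ≈ -0.5413.

4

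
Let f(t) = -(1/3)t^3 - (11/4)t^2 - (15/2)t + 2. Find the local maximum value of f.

Critical points: f'(t) = -t^2 - (11/2)t - 15/2 vanishes at t = -3, -5/2.
f''(t) = -2t - 11/2. f''(-3) = 1/2 > 0 ⇒ local minimum; f''(-5/2) = -1/2 < 0 ⇒ local maximum.
The local maximum is f(-5/2) = 421/48.

421/48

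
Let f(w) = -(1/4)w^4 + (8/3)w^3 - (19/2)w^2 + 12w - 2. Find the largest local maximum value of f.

35/12

f'(w) = -w^3 + 8w^2 - 19w + 12 = 0 at w = 1, 3, 4.
Second-derivative test with f''(w) = -3w^2 + 16w - 19: f''(1) = -6 < 0 ⇒ local maximum; f''(3) = 2 > 0 ⇒ local minimum; f''(4) = -3 < 0 ⇒ local maximum.
So the largest local maximum value is f(1) = 35/12.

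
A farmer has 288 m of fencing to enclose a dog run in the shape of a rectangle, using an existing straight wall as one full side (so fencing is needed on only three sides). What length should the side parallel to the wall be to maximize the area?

Let the sides perpendicular to the wall have length x and the parallel side y, so 2x + y = 288 and the area is A = xy = x(288 − 2x).
A'(x) = 288 − 4x = 0 gives x = 72, and A''(x) = −4 < 0 confirms a maximum.
Then y = 288 − 2·72 = 144 and A = 10368.

144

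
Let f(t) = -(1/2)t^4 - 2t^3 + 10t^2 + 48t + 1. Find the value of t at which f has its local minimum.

-2

Critical points: f'(t) = -2t^3 - 6t^2 + 20t + 48 vanishes at t = -4, -2, 3.
Since f''(t) = -6t^2 - 12t + 20, we get f''(-4) = -28 < 0 ⇒ local maximum; f''(-2) = 20 > 0 ⇒ local minimum; f''(3) = -70 < 0 ⇒ local maximum.
Thus f has its local minimum at t = -2, with value -47.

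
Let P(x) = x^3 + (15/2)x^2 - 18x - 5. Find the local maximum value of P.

157

P'(x) = 3x^2 + 15x - 18 = 0 at x = -6, 1.
Since P''(x) = 6x + 15, we get P''(-6) = -21 < 0 ⇒ local maximum; P''(1) = 21 > 0 ⇒ local minimum.
Thus P has its local maximum at x = -6, with value 157.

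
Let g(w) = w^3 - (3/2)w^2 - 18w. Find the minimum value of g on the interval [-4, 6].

-81/2

g'(w) = 3w^2 - 3w - 18, which vanishes at w = -2 and w = 3.
Evaluating at the critical points and endpoints: g(-4) = -16, g(-2) = 22, g(3) = -81/2, g(6) = 54.
So the minimum is g(3) = -81/2.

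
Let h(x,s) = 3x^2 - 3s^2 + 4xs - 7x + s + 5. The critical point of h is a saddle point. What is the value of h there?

36/13

∂h/∂x = 6x + 4s - 7 = 0 and ∂h/∂s = 4x - 6s + 1 = 0, so (x, s) = (19/26, 17/26).
The Hessian has h_{xx} = 6, h_{ss} = -6, h_{xs} = 4, giving D = -52 < 0, so the point is a saddle point.
h(19/26, 17/26) = 36/13.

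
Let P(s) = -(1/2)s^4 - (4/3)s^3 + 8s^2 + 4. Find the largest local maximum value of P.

P'(s) = -2s^3 - 4s^2 + 16s. Setting P'(s) = 0 gives s ∈ {-4, 0, 2}.
P''(s) = -6s^2 - 8s + 16. P''(-4) = -48 < 0 ⇒ local maximum; P''(0) = 16 > 0 ⇒ local minimum; P''(2) = -24 < 0 ⇒ local maximum.
So the largest local maximum value is P(-4) = 268/3.

268/3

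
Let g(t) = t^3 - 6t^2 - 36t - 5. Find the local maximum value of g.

g'(t) = 3t^2 - 12t - 36 = 0 at t = -2, 6.
Second-derivative test with g''(t) = 6t - 12: g''(-2) = -24 < 0 ⇒ local maximum; g''(6) = 24 > 0 ⇒ local minimum.
Thus g has its local maximum at t = -2, with value 35.

35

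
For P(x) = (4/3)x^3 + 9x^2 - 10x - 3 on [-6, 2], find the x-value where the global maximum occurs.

The derivative is 4x^2 + 18x - 10, which vanishes at x = -5 and x = 1/2.
Evaluating at the critical points and endpoints: P(-6) = 93,  P(-5) = 316/3,  P(1/2) = -67/12,  P(2) = 71/3.
So the maximum is P(-5) = 316/3.

-5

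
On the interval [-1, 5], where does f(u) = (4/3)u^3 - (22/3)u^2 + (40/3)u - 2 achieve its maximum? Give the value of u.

5

Differentiating, f'(u) = 4u^2 - (44/3)u + 40/3; which vanishes at u = 5/3 and u = 2.
Evaluating at the critical points and endpoints: f(-1) = -24; f(5/3) = 488/81; f(2) = 6; f(5) = 48.
The maximum over the interval is 48, attained at u = 5.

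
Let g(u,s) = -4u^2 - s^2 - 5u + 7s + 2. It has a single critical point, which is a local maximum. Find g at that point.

253/16

∂g/∂u = -8u - 5 = 0 and ∂g/∂s = -2s + 7 = 0, so (u, s) = (-5/8, 7/2).
The Hessian has g_{uu} = -8, g_{ss} = -2, g_{us} = 0, giving D = 16 > 0 with g_{uu} < 0, so the point is a local maximum.
g(-5/8, 7/2) = 253/16.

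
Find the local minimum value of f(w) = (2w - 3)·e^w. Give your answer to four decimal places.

-3.2974

By the product rule, f'(w) = (2w - 1)·e^w. Since e^w > 0, the only critical point is w = 1/2.
f''(1/2) has the same sign as 2 > 0, so this is a local minimum.
f(1/2) = (-2)·e^(1/2) ≈ -3.2974.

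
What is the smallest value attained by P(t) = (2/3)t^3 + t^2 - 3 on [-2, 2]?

-13/3

The derivative is 2t^2 + 2t, which vanishes at t = -1 and t = 0.
Candidates: P(-2) = -13/3,  P(-1) = -8/3,  P(0) = -3,  P(2) = 19/3.
So the minimum is P(-2) = -13/3.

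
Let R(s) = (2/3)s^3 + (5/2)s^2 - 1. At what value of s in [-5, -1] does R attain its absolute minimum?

The derivative is 2s^2 + 5s, whose only zero in [-5, -1] is s = -5/2.
Candidates: R(-5) = -131/6, R(-5/2) = 101/24, R(-1) = 5/6.
Hence the absolute minimum is -131/6 at s = -5.

-5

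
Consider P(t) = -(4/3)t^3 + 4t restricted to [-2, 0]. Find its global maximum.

The derivative is -4t^2 + 4, whose only zero in [-2, 0] is t = -1.
Candidates: P(-2) = 8/3, P(-1) = -8/3, P(0) = 0.
So the maximum is P(-2) = 8/3.

8/3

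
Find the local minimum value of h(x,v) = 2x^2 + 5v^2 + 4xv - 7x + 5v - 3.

∂h/∂x = 4x + 4v - 7 = 0 and ∂h/∂v = 4x + 10v + 5 = 0, so (x, v) = (15/4, -2).
The Hessian has h_{xx} = 4, h_{vv} = 10, h_{xv} = 4, giving D = 24 > 0 with h_{xx} > 0, so the point is a local minimum.
h(15/4, -2) = -169/8.

-169/8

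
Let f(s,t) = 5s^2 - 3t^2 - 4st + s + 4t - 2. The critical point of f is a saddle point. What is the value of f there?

∂f/∂s = 10s - 4t + 1 = 0 and ∂f/∂t = -4s - 6t + 4 = 0, so (s, t) = (5/38, 11/19).
The Hessian has f_{ss} = 10, f_{tt} = -6, f_{st} = -4, giving D = -76 < 0, so the point is a saddle point.
f(5/38, 11/19) = -59/76.

-59/76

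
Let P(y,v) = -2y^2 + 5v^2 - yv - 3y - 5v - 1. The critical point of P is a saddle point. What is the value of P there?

∂P/∂y = -4y - v - 3 = 0 and ∂P/∂v = -y + 10v - 5 = 0, so (y, v) = (-35/41, 17/41).
The Hessian has P_{yy} = -4, P_{vv} = 10, P_{yv} = -1, giving D = -41 < 0, so the point is a saddle point.
P(-35/41, 17/41) = -31/41.

-31/41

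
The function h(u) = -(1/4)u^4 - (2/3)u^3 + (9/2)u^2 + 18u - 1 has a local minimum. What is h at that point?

-53/3

Critical points: h'(u) = -u^3 - 2u^2 + 9u + 18 vanishes at u = -3, -2, 3.
h''(u) = -3u^2 - 4u + 9. h''(-3) = -6 < 0 ⇒ local maximum; h''(-2) = 5 > 0 ⇒ local minimum; h''(3) = -30 < 0 ⇒ local maximum.
Thus h has its local minimum at u = -2, with value -53/3.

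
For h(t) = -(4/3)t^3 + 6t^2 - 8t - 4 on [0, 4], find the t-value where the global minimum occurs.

4

h'(t) = -4t^2 + 12t - 8, which vanishes at t = 1 and t = 2.
Candidates: h(0) = -4; h(1) = -22/3; h(2) = -20/3; h(4) = -76/3.
Hence the absolute minimum is -76/3 at t = 4.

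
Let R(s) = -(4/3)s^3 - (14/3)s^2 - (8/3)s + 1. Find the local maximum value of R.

Critical points: R'(s) = -4s^2 - (28/3)s - 8/3 vanishes at s = -2, -1/3.
R''(s) = -8s - 28/3. R''(-2) = 20/3 > 0 ⇒ local minimum; R''(-1/3) = -20/3 < 0 ⇒ local maximum.
The local maximum is R(-1/3) = 115/81.

115/81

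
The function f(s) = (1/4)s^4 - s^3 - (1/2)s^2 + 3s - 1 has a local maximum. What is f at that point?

3/4

f'(s) = s^3 - 3s^2 - s + 3. Setting f'(s) = 0 gives s ∈ {-1, 1, 3}.
Since f''(s) = 3s^2 - 6s - 1, we get f''(-1) = 8 > 0 ⇒ local minimum; f''(1) = -4 < 0 ⇒ local maximum; f''(3) = 8 > 0 ⇒ local minimum.
So the local maximum value is f(1) = 3/4.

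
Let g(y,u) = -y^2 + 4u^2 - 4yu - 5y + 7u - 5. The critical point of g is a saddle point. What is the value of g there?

-249/32

∂g/∂y = -2y - 4u - 5 = 0 and ∂g/∂u = -4y + 8u + 7 = 0, so (y, u) = (-3/8, -17/16).
The Hessian has g_{yy} = -2, g_{uu} = 8, g_{yu} = -4, giving D = -32 < 0, so the point is a saddle point.
g(-3/8, -17/16) = -249/32.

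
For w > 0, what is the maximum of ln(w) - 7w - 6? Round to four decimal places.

-8.9459

P'(w) = 1/w − 7 = 0 gives w = 1/7.
P''(w) = -1/w², which is negative for w > 0, so this is a local maximum.
P(1/7) = 1·ln(1/7) - 1 - 6 ≈ -8.9459.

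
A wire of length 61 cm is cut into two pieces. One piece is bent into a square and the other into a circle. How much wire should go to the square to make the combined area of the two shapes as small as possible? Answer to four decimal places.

34.1660

Let x be the length used for the square. Square side x/4; circle radius (61−x)/(2π).
A(x) = (x/4)² + π·((61−x)/(2π))² = x²/16 + (61−x)²/(4π) for 0 ≤ x ≤ 61. A'(x) = x/8 − (61−x)/(2π) = 0 gives x = 4·61/(π+4) ≈ 34.1660.
A'' = 1/8 + 1/(2π) > 0, so this gives the minimum combined area; x ≈ 34.1660 cm to the square.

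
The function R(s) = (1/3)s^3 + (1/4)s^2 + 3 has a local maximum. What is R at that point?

R'(s) = s^2 + (1/2)s = 0 at s = -1/2, 0.
R''(s) = 2s + 1/2. R''(-1/2) = -1/2 < 0 ⇒ local maximum; R''(0) = 1/2 > 0 ⇒ local minimum.
So the local maximum value is R(-1/2) = 145/48.

145/48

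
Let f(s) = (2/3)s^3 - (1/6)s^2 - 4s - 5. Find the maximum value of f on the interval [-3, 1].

-125/81

Differentiating, f'(s) = 2s^2 - (1/3)s - 4; whose only zero in [-3, 1] is s = -4/3.
Candidates: f(-3) = -25/2; f(-4/3) = -125/81; f(1) = -17/2.
So the maximum is f(-4/3) = -125/81.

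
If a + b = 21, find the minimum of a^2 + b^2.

441/2

With a + b = 21, a^2 + b^2 = a^2 + (21 − a)^2.
The derivative 2a − 2(21 − a) = 4a − 42 vanishes at a = 21/2; second derivative 4 > 0, a minimum.
The minimum is 2·(21/2)^2 = 441/2.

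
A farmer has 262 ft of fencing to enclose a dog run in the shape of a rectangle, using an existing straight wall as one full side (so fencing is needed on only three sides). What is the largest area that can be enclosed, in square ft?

Let the sides perpendicular to the wall have length x and the parallel side y, so 2x + y = 262 and the area is A = xy = x(262 − 2x).
A'(x) = 262 − 4x = 0 gives x = 131/2, and A''(x) = −4 < 0 confirms a maximum.
Then y = 262 − 2·131/2 = 131 and A = 17161/2.

17161/2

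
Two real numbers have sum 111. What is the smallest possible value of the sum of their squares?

With a + b = 111, a^2 + b^2 = a^2 + (111 − a)^2.
The derivative 2a − 2(111 − a) = 4a − 222 vanishes at a = 111/2; second derivative 4 > 0, a minimum.
The minimum is 2·(111/2)^2 = 12321/2.

12321/2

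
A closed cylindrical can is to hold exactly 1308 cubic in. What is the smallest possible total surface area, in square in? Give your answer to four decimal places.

662.0941

With radius r and height h, πr²h = 1308 so h = 1308/(πr²), and S(r) = 2πr² + 2πrh = 2πr² + 2·1308/r.
S'(r) = 4πr − 2·1308/r² = 0 ⇒ r³ = 1308/(2π), so r ≈ 5.9267 and h = 2r ≈ 11.8533.
S''(r) = 4π + 4·1308/r³ > 0, so this is the minimum; S ≈ 662.0941.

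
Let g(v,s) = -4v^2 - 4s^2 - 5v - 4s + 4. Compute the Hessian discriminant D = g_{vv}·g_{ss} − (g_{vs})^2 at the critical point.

∂g/∂v = -8v - 5 = 0 and ∂g/∂s = -8s - 4 = 0, so (v, s) = (-5/8, -1/2).
The Hessian has g_{vv} = -8, g_{ss} = -8, g_{vs} = 0, giving D = 64 > 0 with g_{vv} < 0, so the point is a local maximum.
D = (-8)·(-8) − (0)^2 = 64.

64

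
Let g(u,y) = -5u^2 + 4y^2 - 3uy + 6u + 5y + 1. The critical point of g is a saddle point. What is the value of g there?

198/89

∂g/∂u = -10u - 3y + 6 = 0 and ∂g/∂y = -3u + 8y + 5 = 0, so (u, y) = (63/89, -32/89).
The Hessian has g_{uu} = -10, g_{yy} = 8, g_{uy} = -3, giving D = -89 < 0, so the point is a saddle point.
g(63/89, -32/89) = 198/89.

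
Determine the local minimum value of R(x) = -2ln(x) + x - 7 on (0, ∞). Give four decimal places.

R'(x) = -2/x + 1 = 0 gives x = 2.
R''(x) = 2/x², which is positive for x > 0, so this is a local minimum.
R(2) = -2·ln(2) + 2 - 7 ≈ -6.3863.

-6.3863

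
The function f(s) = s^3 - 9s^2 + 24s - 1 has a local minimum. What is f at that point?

f'(s) = 3s^2 - 18s + 24. Setting f'(s) = 0 gives s ∈ {2, 4}.
f''(s) = 6s - 18. f''(2) = -6 < 0 ⇒ local maximum; f''(4) = 6 > 0 ⇒ local minimum.
Thus f has its local minimum at s = 4, with value 15.

15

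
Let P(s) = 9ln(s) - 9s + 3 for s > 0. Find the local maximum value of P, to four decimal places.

P'(s) = 9/s − 9 = 0 gives s = 1.
P''(s) = -9/s², which is negative for s > 0, so this is a local maximum.
P(1) = 9·ln(1) - 9 + 3 ≈ -6.0000.

-6.0000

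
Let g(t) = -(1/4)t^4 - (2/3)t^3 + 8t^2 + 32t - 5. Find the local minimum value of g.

-107/3

g'(t) = -t^3 - 2t^2 + 16t + 32. Setting g'(t) = 0 gives t ∈ {-4, -2, 4}.
Second-derivative test with g''(t) = -3t^2 - 4t + 16: g''(-4) = -16 < 0 ⇒ local maximum; g''(-2) = 12 > 0 ⇒ local minimum; g''(4) = -48 < 0 ⇒ local maximum.
The local minimum is g(-2) = -107/3.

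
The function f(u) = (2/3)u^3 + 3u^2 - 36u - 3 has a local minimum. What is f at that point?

f'(u) = 2u^2 + 6u - 36. Setting f'(u) = 0 gives u ∈ {-6, 3}.
Since f''(u) = 4u + 6, we get f''(-6) = -18 < 0 ⇒ local maximum; f''(3) = 18 > 0 ⇒ local minimum.
So the local minimum value is f(3) = -66.

-66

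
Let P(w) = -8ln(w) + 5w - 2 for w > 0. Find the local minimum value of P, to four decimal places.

P'(w) = -8/w + 5 = 0 gives w = 8/5.
P''(w) = 8/w², which is positive for w > 0, so this is a local minimum.
P(8/5) = -8·ln(8/5) + 8 - 2 ≈ 2.2400.

2.2400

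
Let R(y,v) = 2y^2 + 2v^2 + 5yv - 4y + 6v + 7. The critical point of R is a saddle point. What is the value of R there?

∂R/∂y = 4y + 5v - 4 = 0 and ∂R/∂v = 5y + 4v + 6 = 0, so (y, v) = (-46/9, 44/9).
The Hessian has R_{yy} = 4, R_{vv} = 4, R_{yv} = 5, giving D = -9 < 0, so the point is a saddle point.
R(-46/9, 44/9) = 287/9.

287/9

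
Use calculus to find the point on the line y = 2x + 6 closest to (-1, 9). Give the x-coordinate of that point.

Minimize D(x)^2 = (x + 1)^2 + (2x - 3)^2.
d/dx[D^2] = 2(x + 1) + 2·2·(2x - 3) = 0 ⇒ x = 1.
Then y = 8 and the distance is √(5) ≈ 2.2361.

1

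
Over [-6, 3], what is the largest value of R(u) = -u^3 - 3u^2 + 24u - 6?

22

Differentiating, R'(u) = -3u^2 - 6u + 24; which vanishes at u = -4 and u = 2.
Evaluating at the critical points and endpoints: R(-6) = -42, R(-4) = -86, R(2) = 22, R(3) = 12.
Hence the absolute maximum is 22 at u = 2.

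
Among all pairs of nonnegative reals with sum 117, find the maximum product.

With x + y = 117, the product is P(x) = x(117 − x).
P'(x) = 117 − 2x = 0 gives x = 117/2; P'' = −2 < 0, so this is the maximum.
P = 117/2·117/2 = 13689/4.

13689/4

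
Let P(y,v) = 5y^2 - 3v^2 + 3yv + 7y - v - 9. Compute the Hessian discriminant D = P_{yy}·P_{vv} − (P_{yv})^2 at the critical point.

-69

∂P/∂y = 10y + 3v + 7 = 0 and ∂P/∂v = 3y - 6v - 1 = 0, so (y, v) = (-13/23, -31/69).
The Hessian has P_{yy} = 10, P_{vv} = -6, P_{yv} = 3, giving D = -69 < 0, so the point is a saddle point.
D = (10)·(-6) − (3)^2 = -69.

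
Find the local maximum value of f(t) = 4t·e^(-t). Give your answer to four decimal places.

1.4715

f'(t) = 4·e^(-t) + (4t)·(-1)·e^(-t) = (-4t + 4)·e^(-t). Since e^(-t) > 0, the only critical point is t = 1.
f''(1) has the same sign as -4 < 0, so this is a local maximum.
f(1) = (4)·e^(-1) ≈ 1.4715.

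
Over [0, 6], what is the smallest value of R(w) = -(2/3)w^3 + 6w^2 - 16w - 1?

Differentiating, R'(w) = -2w^2 + 12w - 16; which vanishes at w = 2 and w = 4.
Candidates: R(0) = -1; R(2) = -43/3; R(4) = -35/3; R(6) = -25.
Hence the absolute minimum is -25 at w = 6.

-25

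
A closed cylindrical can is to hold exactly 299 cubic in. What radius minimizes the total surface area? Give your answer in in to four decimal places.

With radius r and height h, πr²h = 299 so h = 299/(πr²), and S(r) = 2πr² + 2πrh = 2πr² + 2·299/r.
S'(r) = 4πr − 2·299/r² = 0 ⇒ r³ = 299/(2π), so r ≈ 3.6238 and h = 2r ≈ 7.2476.
S''(r) = 4π + 4·299/r³ > 0, so this is the minimum; S ≈ 247.5305.

3.6238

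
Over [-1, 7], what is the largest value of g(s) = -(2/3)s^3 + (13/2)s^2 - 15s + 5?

163/6

Differentiating, g'(s) = -2s^2 + 13s - 15; which vanishes at s = 3/2 and s = 5.
Evaluating at the critical points and endpoints: g(-1) = 163/6; g(3/2) = -41/8; g(5) = 55/6; g(7) = -61/6.
Hence the absolute maximum is 163/6 at s = -1.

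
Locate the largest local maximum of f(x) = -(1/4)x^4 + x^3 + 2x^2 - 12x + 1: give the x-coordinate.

-2

f'(x) = -x^3 + 3x^2 + 4x - 12. Setting f'(x) = 0 gives x ∈ {-2, 2, 3}.
Second-derivative test with f''(x) = -3x^2 + 6x + 4: f''(-2) = -20 < 0 ⇒ local maximum; f''(2) = 4 > 0 ⇒ local minimum; f''(3) = -5 < 0 ⇒ local maximum.
The largest local maximum is f(-2) = 21.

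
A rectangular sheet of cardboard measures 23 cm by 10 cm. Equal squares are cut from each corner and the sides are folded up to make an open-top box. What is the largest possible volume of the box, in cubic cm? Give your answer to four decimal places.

With cut size x, the volume is V(x) = x(23 − 2x)(10 − 2x) for 0 < x < 5.
V'(x) = 12x^2 − 132x + 230. Setting V'(x) = 0 gives x ≈ 2.1708 (the root in (0, 5)).
V''(x) = 24x − 132 is negative there, so this is the maximum; V ≈ 229.1859.

229.1859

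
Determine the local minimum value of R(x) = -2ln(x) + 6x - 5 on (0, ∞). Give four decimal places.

R'(x) = -2/x + 6 = 0 gives x = 1/3.
R''(x) = 2/x², which is positive for x > 0, so this is a local minimum.
R(1/3) = -2·ln(1/3) + 2 - 5 ≈ -0.8028.

-0.8028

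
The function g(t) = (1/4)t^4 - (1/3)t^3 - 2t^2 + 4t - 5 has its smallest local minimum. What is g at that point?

g'(t) = t^3 - t^2 - 4t + 4. Setting g'(t) = 0 gives t ∈ {-2, 1, 2}.
Since g''(t) = 3t^2 - 2t - 4, we get g''(-2) = 12 > 0 ⇒ local minimum; g''(1) = -3 < 0 ⇒ local maximum; g''(2) = 4 > 0 ⇒ local minimum.
The smallest local minimum is g(-2) = -43/3.

-43/3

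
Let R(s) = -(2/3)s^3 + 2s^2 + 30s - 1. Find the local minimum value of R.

-55

Critical points: R'(s) = -2s^2 + 4s + 30 vanishes at s = -3, 5.
Since R''(s) = -4s + 4, we get R''(-3) = 16 > 0 ⇒ local minimum; R''(5) = -16 < 0 ⇒ local maximum.
So the local minimum value is R(-3) = -55.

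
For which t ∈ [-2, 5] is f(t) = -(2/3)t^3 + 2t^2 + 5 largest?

Differentiating, f'(t) = -2t^2 + 4t; which vanishes at t = 0 and t = 2.
Compare values at every candidate in [-2, 5]: f(-2) = 55/3; f(0) = 5; f(2) = 23/3; f(5) = -85/3.
So the maximum is f(-2) = 55/3.

-2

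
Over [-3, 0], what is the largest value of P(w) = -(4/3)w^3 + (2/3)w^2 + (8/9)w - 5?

103/3

The derivative is -4w^2 + (4/3)w + 8/9, whose only zero in [-3, 0] is w = -1/3.
Candidates: P(-3) = 103/3,  P(-1/3) = -419/81,  P(0) = -5.
The maximum over the interval is 103/3, attained at w = -3.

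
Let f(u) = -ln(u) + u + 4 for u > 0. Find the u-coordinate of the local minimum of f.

f'(u) = -1/u + 1 = 0 gives u = 1.
f''(u) = 1/u², which is positive for u > 0, so this is a local minimum.
f(1) = -1·ln(1) + 1 + 4 ≈ 5.0000.

1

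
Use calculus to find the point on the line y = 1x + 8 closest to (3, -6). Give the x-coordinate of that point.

Minimize D(x)^2 = (x - 3)^2 + (x + 14)^2.
d/dx[D^2] = 2(x - 3) + 2·1·(x + 14) = 0 ⇒ x = -11/2.
Then y = 5/2 and the distance is √(289/2) ≈ 12.0208.

-11/2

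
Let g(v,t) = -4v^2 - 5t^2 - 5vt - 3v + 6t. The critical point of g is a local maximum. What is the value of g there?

279/55

∂g/∂v = -8v - 5t - 3 = 0 and ∂g/∂t = -5v - 10t + 6 = 0, so (v, t) = (-12/11, 63/55).
The Hessian has g_{vv} = -8, g_{tt} = -10, g_{vt} = -5, giving D = 55 > 0 with g_{vv} < 0, so the point is a local maximum.
g(-12/11, 63/55) = 279/55.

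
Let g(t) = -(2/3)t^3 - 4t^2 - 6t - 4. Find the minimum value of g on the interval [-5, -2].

-4

The derivative is -2t^2 - 8t - 6, whose only zero in [-5, -2] is t = -3.
Candidates: g(-5) = 28/3; g(-3) = -4; g(-2) = -8/3.
The minimum over the interval is -4, attained at t = -3.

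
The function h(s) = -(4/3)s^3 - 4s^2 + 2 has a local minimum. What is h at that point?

-10/3

h'(s) = -4s^2 - 8s. Setting h'(s) = 0 gives s ∈ {-2, 0}.
h''(s) = -8s - 8. h''(-2) = 8 > 0 ⇒ local minimum; h''(0) = -8 < 0 ⇒ local maximum.
The local minimum is h(-2) = -10/3.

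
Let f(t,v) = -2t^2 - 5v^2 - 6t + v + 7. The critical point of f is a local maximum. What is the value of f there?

∂f/∂t = -4t - 6 = 0 and ∂f/∂v = -10v + 1 = 0, so (t, v) = (-3/2, 1/10).
The Hessian has f_{tt} = -4, f_{vv} = -10, f_{tv} = 0, giving D = 40 > 0 with f_{tt} < 0, so the point is a local maximum.
f(-3/2, 1/10) = 231/20.

231/20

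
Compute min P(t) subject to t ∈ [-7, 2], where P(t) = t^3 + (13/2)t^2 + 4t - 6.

-117/2

P'(t) = 3t^2 + 13t + 4, which vanishes at t = -4 and t = -1/3.
Candidates: P(-7) = -117/2,  P(-4) = 18,  P(-1/3) = -359/54,  P(2) = 36.
So the minimum is P(-7) = -117/2.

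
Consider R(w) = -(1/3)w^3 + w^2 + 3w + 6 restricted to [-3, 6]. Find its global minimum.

The derivative is -w^2 + 2w + 3, which vanishes at w = -1 and w = 3.
Compare values at every candidate in [-3, 6]: R(-3) = 15, R(-1) = 13/3, R(3) = 15, R(6) = -12.
Hence the absolute minimum is -12 at w = 6.

-12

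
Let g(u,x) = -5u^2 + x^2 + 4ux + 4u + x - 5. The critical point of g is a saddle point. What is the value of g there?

∂g/∂u = -10u + 4x + 4 = 0 and ∂g/∂x = 4u + 2x + 1 = 0, so (u, x) = (1/9, -13/18).
The Hessian has g_{uu} = -10, g_{xx} = 2, g_{ux} = 4, giving D = -36 < 0, so the point is a saddle point.
g(1/9, -13/18) = -185/36.

-185/36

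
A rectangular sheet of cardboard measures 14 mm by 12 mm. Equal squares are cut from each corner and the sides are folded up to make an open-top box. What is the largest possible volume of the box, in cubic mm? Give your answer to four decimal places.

160.5837

With cut size x, the volume is V(x) = x(14 − 2x)(12 − 2x) for 0 < x < 6.
V'(x) = 12x^2 − 104x + 168. Setting V'(x) = 0 gives x ≈ 2.1475 (the root in (0, 6)).
V''(x) = 24x − 104 is negative there, so this is the maximum; V ≈ 160.5837.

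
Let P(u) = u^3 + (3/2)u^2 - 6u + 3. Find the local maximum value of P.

13

P'(u) = 3u^2 + 3u - 6 = 0 at u = -2, 1.
Second-derivative test with P''(u) = 6u + 3: P''(-2) = -9 < 0 ⇒ local maximum; P''(1) = 9 > 0 ⇒ local minimum.
Thus P has its local maximum at u = -2, with value 13.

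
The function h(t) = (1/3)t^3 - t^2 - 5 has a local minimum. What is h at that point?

-19/3

h'(t) = t^2 - 2t = 0 at t = 0, 2.
Second-derivative test with h''(t) = 2t - 2: h''(0) = -2 < 0 ⇒ local maximum; h''(2) = 2 > 0 ⇒ local minimum.
The local minimum is h(2) = -19/3.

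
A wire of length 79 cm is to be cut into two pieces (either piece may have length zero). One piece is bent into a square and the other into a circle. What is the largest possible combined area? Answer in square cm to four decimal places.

Let x be the length used for the square. Square side x/4; circle radius (79−x)/(2π).
A(x) = (x/4)² + π·((79−x)/(2π))² = x²/16 + (79−x)²/(4π) for 0 ≤ x ≤ 79. A'(x) = x/8 − (79−x)/(2π) = 0 gives x = 4·79/(π+4) ≈ 44.2478.
A'' > 0, so the interior critical point is a minimum; the maximum is at an endpoint. A(0) = 496.6430 and A(79) = 390.0625, so the largest area is 496.6430.

496.6430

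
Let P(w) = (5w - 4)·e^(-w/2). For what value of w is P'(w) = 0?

14/5

P'(w) = 5·e^(-w/2) + (5w - 4)·(-1/2)·e^(-w/2) = (-(5/2)w + 7)·e^(-w/2). Since e^(-w/2) > 0, the only critical point is w = 14/5.
P''(14/5) has the same sign as -5/2 < 0, so this is a local maximum.
P(14/5) = (10)·e^(-7/5) ≈ 2.4660.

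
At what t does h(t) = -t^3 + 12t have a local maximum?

h'(t) = -3t^2 + 12. Setting h'(t) = 0 gives t ∈ {-2, 2}.
Second-derivative test with h''(t) = -6t: h''(-2) = 12 > 0 ⇒ local minimum; h''(2) = -12 < 0 ⇒ local maximum.
The local maximum is h(2) = 16.

2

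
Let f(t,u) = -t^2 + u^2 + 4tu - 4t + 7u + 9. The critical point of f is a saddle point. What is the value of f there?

∂f/∂t = -2t + 4u - 4 = 0 and ∂f/∂u = 4t + 2u + 7 = 0, so (t, u) = (-9/5, 1/10).
The Hessian has f_{tt} = -2, f_{uu} = 2, f_{tu} = 4, giving D = -20 < 0, so the point is a saddle point.
f(-9/5, 1/10) = 259/20.

259/20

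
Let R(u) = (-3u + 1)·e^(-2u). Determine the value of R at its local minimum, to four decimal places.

R'(u) = (-3)·e^(-2u) + (-3u + 1)·(-2)·e^(-2u) = (6u - 5)·e^(-2u). Since e^(-2u) > 0, the only critical point is u = 5/6.
R''(5/6) has the same sign as 6 > 0, so this is a local minimum.
R(5/6) = (-3/2)·e^(-5/3) ≈ -0.2833.

-0.2833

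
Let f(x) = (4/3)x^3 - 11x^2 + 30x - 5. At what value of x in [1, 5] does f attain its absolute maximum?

The derivative is 4x^2 - 22x + 30, which vanishes at x = 5/2 and x = 3.
Compare values at every candidate in [1, 5]: f(1) = 46/3, f(5/2) = 265/12, f(3) = 22, f(5) = 110/3.
So the maximum is f(5) = 110/3.

5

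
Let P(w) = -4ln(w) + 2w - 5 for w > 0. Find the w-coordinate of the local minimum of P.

P'(w) = -4/w + 2 = 0 gives w = 2.
P''(w) = 4/w², which is positive for w > 0, so this is a local minimum.
P(2) = -4·ln(2) + 4 - 5 ≈ -3.7726.

2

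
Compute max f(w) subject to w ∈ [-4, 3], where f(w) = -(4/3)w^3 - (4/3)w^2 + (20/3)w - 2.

106/3

Differentiating, f'(w) = -4w^2 - (8/3)w + 20/3; which vanishes at w = -5/3 and w = 1.
Candidates: f(-4) = 106/3; f(-5/3) = -862/81; f(1) = 2; f(3) = -30.
Hence the absolute maximum is 106/3 at w = -4.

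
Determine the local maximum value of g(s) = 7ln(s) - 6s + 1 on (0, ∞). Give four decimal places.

-4.9209

g'(s) = 7/s − 6 = 0 gives s = 7/6.
g''(s) = -7/s², which is negative for s > 0, so this is a local maximum.
g(7/6) = 7·ln(7/6) - 7 + 1 ≈ -4.9209.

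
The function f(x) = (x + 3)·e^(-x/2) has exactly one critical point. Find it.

Differentiating with the product rule gives f'(x) = (-(1/2)x - 1/2)·e^(-x/2). Since e^(-x/2) > 0, the only critical point is x = -1.
f''(-1) has the same sign as -1/2 < 0, so this is a local maximum.
f(-1) = (2)·e^(1/2) ≈ 3.2974.

-1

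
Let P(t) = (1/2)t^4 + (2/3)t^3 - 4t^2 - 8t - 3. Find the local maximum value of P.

5/6

Critical points: P'(t) = 2t^3 + 2t^2 - 8t - 8 vanishes at t = -2, -1, 2.
P''(t) = 6t^2 + 4t - 8. P''(-2) = 8 > 0 ⇒ local minimum; P''(-1) = -6 < 0 ⇒ local maximum; P''(2) = 24 > 0 ⇒ local minimum.
Thus P has its local maximum at t = -1, with value 5/6.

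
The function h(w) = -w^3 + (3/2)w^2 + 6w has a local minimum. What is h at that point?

h'(w) = -3w^2 + 3w + 6. Setting h'(w) = 0 gives w ∈ {-1, 2}.
Second-derivative test with h''(w) = -6w + 3: h''(-1) = 9 > 0 ⇒ local minimum; h''(2) = -9 < 0 ⇒ local maximum.
So the local minimum value is h(-1) = -7/2.

-7/2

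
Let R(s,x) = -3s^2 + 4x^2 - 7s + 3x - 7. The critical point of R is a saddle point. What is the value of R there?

-167/48

∂R/∂s = -6s - 7 = 0 and ∂R/∂x = 8x + 3 = 0, so (s, x) = (-7/6, -3/8).
The Hessian has R_{ss} = -6, R_{xx} = 8, R_{sx} = 0, giving D = -48 < 0, so the point is a saddle point.
R(-7/6, -3/8) = -167/48.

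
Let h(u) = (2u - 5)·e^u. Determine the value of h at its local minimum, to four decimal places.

Differentiating with the product rule gives h'(u) = (2u - 3)·e^u. Since e^u > 0, the only critical point is u = 3/2.
h''(3/2) has the same sign as 2 > 0, so this is a local minimum.
h(3/2) = (-2)·e^(3/2) ≈ -8.9634.

-8.9634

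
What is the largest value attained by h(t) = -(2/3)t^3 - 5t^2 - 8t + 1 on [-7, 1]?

h'(t) = -2t^2 - 10t - 8, which vanishes at t = -4 and t = -1.
Candidates: h(-7) = 122/3; h(-4) = -13/3; h(-1) = 14/3; h(1) = -38/3.
So the maximum is h(-7) = 122/3.

122/3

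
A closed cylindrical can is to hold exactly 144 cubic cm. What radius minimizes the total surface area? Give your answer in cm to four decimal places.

2.8405

With radius r and height h, πr²h = 144 so h = 144/(πr²), and S(r) = 2πr² + 2πrh = 2πr² + 2·144/r.
S'(r) = 4πr − 2·144/r² = 0 ⇒ r³ = 144/(2π), so r ≈ 2.8405 and h = 2r ≈ 5.6810.
S''(r) = 4π + 4·144/r³ > 0, so this is the minimum; S ≈ 152.0861.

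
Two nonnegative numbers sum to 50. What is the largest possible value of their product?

625

With x + y = 50, the product is P(x) = x(50 − x).
P'(x) = 50 − 2x = 0 gives x = 25; P'' = −2 < 0, so this is the maximum.
P = 25·25 = 625.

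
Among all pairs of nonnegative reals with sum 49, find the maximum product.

2401/4

With x + y = 49, the product is P(x) = x(49 − x).
P'(x) = 49 − 2x = 0 gives x = 49/2; P'' = −2 < 0, so this is the maximum.
P = 49/2·49/2 = 2401/4.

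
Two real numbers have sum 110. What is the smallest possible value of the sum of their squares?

6050

With a + b = 110, a^2 + b^2 = a^2 + (110 − a)^2.
The derivative 2a − 2(110 − a) = 4a − 220 vanishes at a = 55; second derivative 4 > 0, a minimum.
The minimum is 2·(55)^2 = 6050.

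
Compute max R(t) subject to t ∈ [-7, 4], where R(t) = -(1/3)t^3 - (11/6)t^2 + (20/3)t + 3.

635/81

R'(t) = -t^2 - (11/3)t + 20/3, which vanishes at t = -5 and t = 4/3.
Candidates: R(-7) = -115/6,  R(-5) = -69/2,  R(4/3) = 635/81,  R(4) = -21.
Hence the absolute maximum is 635/81 at t = 4/3.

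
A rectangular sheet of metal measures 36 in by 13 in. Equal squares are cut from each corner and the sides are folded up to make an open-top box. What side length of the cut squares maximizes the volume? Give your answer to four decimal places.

With cut size x, the volume is V(x) = x(36 − 2x)(13 − 2x) for 0 < x < 6.5.
V'(x) = 12x^2 − 196x + 468. Setting V'(x) = 0 gives x ≈ 2.9041 (the root in (0, 6.5)).
V''(x) = 24x − 196 is negative there, so this is the maximum; V ≈ 630.5771.

2.9041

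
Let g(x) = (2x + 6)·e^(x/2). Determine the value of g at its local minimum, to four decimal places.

-0.3283

g'(x) = 2·e^(x/2) + (2x + 6)·(1/2)·e^(x/2) = (x + 5)·e^(x/2). Since e^(x/2) > 0, the only critical point is x = -5.
g''(-5) has the same sign as 1 > 0, so this is a local minimum.
g(-5) = (-4)·e^(-5/2) ≈ -0.3283.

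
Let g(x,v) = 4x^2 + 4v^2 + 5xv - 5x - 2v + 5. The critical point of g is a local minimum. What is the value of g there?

∂g/∂x = 8x + 5v - 5 = 0 and ∂g/∂v = 5x + 8v - 2 = 0, so (x, v) = (10/13, -3/13).
The Hessian has g_{xx} = 8, g_{vv} = 8, g_{xv} = 5, giving D = 39 > 0 with g_{xx} > 0, so the point is a local minimum.
g(10/13, -3/13) = 43/13.

43/13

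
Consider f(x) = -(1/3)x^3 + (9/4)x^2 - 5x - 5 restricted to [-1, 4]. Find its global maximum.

31/12

The derivative is -x^2 + (9/2)x - 5, which vanishes at x = 2 and x = 5/2.
Evaluating at the critical points and endpoints: f(-1) = 31/12,  f(2) = -26/3,  f(5/2) = -415/48,  f(4) = -31/3.
Hence the absolute maximum is 31/12 at x = -1.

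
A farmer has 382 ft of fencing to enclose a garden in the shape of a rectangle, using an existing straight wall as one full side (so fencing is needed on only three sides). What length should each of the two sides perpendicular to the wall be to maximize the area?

Let the sides perpendicular to the wall have length x and the parallel side y, so 2x + y = 382 and the area is A = xy = x(382 − 2x).
A'(x) = 382 − 4x = 0 gives x = 191/2, and A''(x) = −4 < 0 confirms a maximum.
Then y = 382 − 2·191/2 = 191 and A = 36481/2.

191/2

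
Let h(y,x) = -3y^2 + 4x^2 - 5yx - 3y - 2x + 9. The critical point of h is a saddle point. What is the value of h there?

∂h/∂y = -6y - 5x - 3 = 0 and ∂h/∂x = -5y + 8x - 2 = 0, so (y, x) = (-34/73, -3/73).
The Hessian has h_{yy} = -6, h_{xx} = 8, h_{yx} = -5, giving D = -73 < 0, so the point is a saddle point.
h(-34/73, -3/73) = 711/73.

711/73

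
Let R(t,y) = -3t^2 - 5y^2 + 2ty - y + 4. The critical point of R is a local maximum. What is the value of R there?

∂R/∂t = -6t + 2y = 0 and ∂R/∂y = 2t - 10y - 1 = 0, so (t, y) = (-1/28, -3/28).
The Hessian has R_{tt} = -6, R_{yy} = -10, R_{ty} = 2, giving D = 56 > 0 with R_{tt} < 0, so the point is a local maximum.
R(-1/28, -3/28) = 227/56.

227/56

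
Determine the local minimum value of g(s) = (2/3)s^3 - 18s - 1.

g'(s) = 2s^2 - 18 = 0 at s = -3, 3.
Since g''(s) = 4s, we get g''(-3) = -12 < 0 ⇒ local maximum; g''(3) = 12 > 0 ⇒ local minimum.
The local minimum is g(3) = -37.

-37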